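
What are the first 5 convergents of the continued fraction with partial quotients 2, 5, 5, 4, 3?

Using the convergent recurrence p_i = a_i*p_{i-1} + p_{i-2}, q_i = a_i*q_{i-1} + q_{i-2} with p_{-2}=0, p_{-1}=1, q_{-2}=1, q_{-1}=0:
  i=0: a_0=2, p_0 = 2*1 + 0 = 2, q_0 = 2*0 + 1 = 1.
  i=1: a_1=5, p_1 = 5*2 + 1 = 11, q_1 = 5*1 + 0 = 5.
  i=2: a_2=5, p_2 = 5*11 + 2 = 57, q_2 = 5*5 + 1 = 26.
  i=3: a_3=4, p_3 = 4*57 + 11 = 239, q_3 = 4*26 + 5 = 109.
  i=4: a_4=3, p_4 = 3*239 + 57 = 774, q_4 = 3*109 + 26 = 353.

2/1, 11/5, 57/26, 239/109, 774/353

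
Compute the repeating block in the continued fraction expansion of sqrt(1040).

Write x_i = (sqrt(1040) + m_i)/d_i with (m_0, d_0) = (0, 1). a_0 = floor(sqrt(1040)) = 32, since 32^2 = 1024 <= 1040 < 1089 = 33^2.
Iterate m_{i+1} = d_i*a_i - m_i, d_{i+1} = (1040 - m_{i+1}^2)/d_i, a_{i+1} = floor((a_0 + m_{i+1})/d_{i+1}):
  m_1 = 1*32 - 0 = 32, d_1 = (1040 - 32^2)/1 = 16/1 = 16, a_1 = floor((32 + 32)/16) = 4.
  m_2 = 16*4 - 32 = 32, d_2 = (1040 - 32^2)/16 = 16/16 = 1, a_2 = floor((32 + 32)/1) = 64.
  m_3 = 1*64 - 32 = 32, d_3 = (1040 - 32^2)/1 = 16/1 = 16: (m_3, d_3) = (m_1, d_1) = (32, 16), so from here the quotients repeat a_1, a_2; the period length is 2.
Hence the expansion of sqrt(1040) is a_0 = 32 followed by the repeating block 4, 64 (period 2).

[32; (4, 64)]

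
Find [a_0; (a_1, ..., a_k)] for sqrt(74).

Write x_i = (sqrt(74) + m_i)/d_i with (m_0, d_0) = (0, 1). a_0 = floor(sqrt(74)) = 8, since 8^2 = 64 <= 74 < 81 = 9^2.
Iterate m_{i+1} = d_i*a_i - m_i, d_{i+1} = (74 - m_{i+1}^2)/d_i, a_{i+1} = floor((a_0 + m_{i+1})/d_{i+1}):
  m_1 = 1*8 - 0 = 8, d_1 = (74 - 8^2)/1 = 10/1 = 10, a_1 = floor((8 + 8)/10) = 1.
  m_2 = 10*1 - 8 = 2, d_2 = (74 - 2^2)/10 = 70/10 = 7, a_2 = floor((8 + 2)/7) = 1.
  m_3 = 7*1 - 2 = 5, d_3 = (74 - 5^2)/7 = 49/7 = 7, a_3 = floor((8 + 5)/7) = 1.
  m_4 = 7*1 - 5 = 2, d_4 = (74 - 2^2)/7 = 70/7 = 10, a_4 = floor((8 + 2)/10) = 1.
  m_5 = 10*1 - 2 = 8, d_5 = (74 - 8^2)/10 = 10/10 = 1, a_5 = floor((8 + 8)/1) = 16.
  m_6 = 1*16 - 8 = 8, d_6 = (74 - 8^2)/1 = 10/1 = 10: (m_6, d_6) = (m_1, d_1) = (8, 10), so from here the quotients repeat a_1, ..., a_5; the period length is 5.
Hence the expansion of sqrt(74) is a_0 = 8 followed by the repeating block 1, 1, 1, 1, 16 (period 5).

[8; (1, 1, 1, 1, 16)]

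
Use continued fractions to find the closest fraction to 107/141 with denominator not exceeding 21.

Expand x = 107/141 as a continued fraction with the Euclidean algorithm:
  107 = 0*141 + 107, so a_0 = 0.
  141 = 1*107 + 34, so a_1 = 1.
  107 = 3*34 + 5, so a_2 = 3.
  34 = 6*5 + 4, so a_3 = 6.
  5 = 1*4 + 1, so a_4 = 1.
  4 = 4*1 + 0, so a_5 = 4.
so x = [0; 1, 3, 6, 1, 4].
Convergents (p_i = a_i*p_{i-1} + p_{i-2}, q_i = a_i*q_{i-1} + q_{i-2} with p_{-2}=0, p_{-1}=1, q_{-2}=1, q_{-1}=0), until the denominator exceeds 21:
  i=0: a_0=0, p_0 = 0*1 + 0 = 0, q_0 = 0*0 + 1 = 1.
  i=1: a_1=1, p_1 = 1*0 + 1 = 1, q_1 = 1*1 + 0 = 1.
  i=2: a_2=3, p_2 = 3*1 + 0 = 3, q_2 = 3*1 + 1 = 4.
  i=3: a_3=6, p_3 = 6*3 + 1 = 19, q_3 = 6*4 + 1 = 25.
q_3 = 25 > 21, so the last convergent with denominator <= 21 is p_2/q_2 = 3/4.
The closest fraction with denominator <= 21 is either p_2/q_2 or the intermediate fraction (k*p_2 + p_1)/(k*q_2 + q_1) with the largest k >= 1 whose denominator stays <= 21; these approach x as k grows, and every other convergent or intermediate fraction in range is farther away.
Largest k: floor((21 - q_1)/q_2) = floor((21 - 1)/4) = 5.
That gives (5*3 + 1)/(5*4 + 1) = 16/21.
Compare the errors: |x - 3/4| = |107*4 - 3*141|/(141*4) = 5/564, and |x - 16/21| = |107*21 - 16*141|/(141*21) = 9/2961.
Cross-multiplying, 9*564 = 5076 < 14805 = 5*2961, so 9/2961 is smaller: the intermediate fraction 16/21 is closer to x than 3/4.

16/21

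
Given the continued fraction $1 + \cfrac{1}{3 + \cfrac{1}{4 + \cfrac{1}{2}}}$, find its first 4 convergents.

Using the convergent recurrence p_i = a_i*p_{i-1} + p_{i-2}, q_i = a_i*q_{i-1} + q_{i-2} with p_{-2}=0, p_{-1}=1, q_{-2}=1, q_{-1}=0:
  i=0: a_0=1, p_0 = 1*1 + 0 = 1, q_0 = 1*0 + 1 = 1.
  i=1: a_1=3, p_1 = 3*1 + 1 = 4, q_1 = 3*1 + 0 = 3.
  i=2: a_2=4, p_2 = 4*4 + 1 = 17, q_2 = 4*3 + 1 = 13.
  i=3: a_3=2, p_3 = 2*17 + 4 = 38, q_3 = 2*13 + 3 = 29.

1/1, 4/3, 17/13, 38/29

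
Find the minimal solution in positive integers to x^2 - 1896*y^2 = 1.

(x, y) = (193549, 4445)

First expand sqrt(1896) as a continued fraction. With x_i = (sqrt(1896) + m_i)/d_i and (m_0, d_0) = (0, 1): a_0 = floor(sqrt(1896)) = 43, since 43^2 = 1849 <= 1896 < 1936 = 44^2.
Iterate m_{i+1} = d_i*a_i - m_i, d_{i+1} = (1896 - m_{i+1}^2)/d_i, a_{i+1} = floor((a_0 + m_{i+1})/d_{i+1}):
  m_1 = 1*43 - 0 = 43, d_1 = (1896 - 43^2)/1 = 47/1 = 47, a_1 = floor((43 + 43)/47) = 1.
  m_2 = 47*1 - 43 = 4, d_2 = (1896 - 4^2)/47 = 1880/47 = 40, a_2 = floor((43 + 4)/40) = 1.
  m_3 = 40*1 - 4 = 36, d_3 = (1896 - 36^2)/40 = 600/40 = 15, a_3 = floor((43 + 36)/15) = 5.
  m_4 = 15*5 - 36 = 39, d_4 = (1896 - 39^2)/15 = 375/15 = 25, a_4 = floor((43 + 39)/25) = 3.
  m_5 = 25*3 - 39 = 36, d_5 = (1896 - 36^2)/25 = 600/25 = 24, a_5 = floor((43 + 36)/24) = 3.
  m_6 = 24*3 - 36 = 36, d_6 = (1896 - 36^2)/24 = 600/24 = 25, a_6 = floor((43 + 36)/25) = 3.
  m_7 = 25*3 - 36 = 39, d_7 = (1896 - 39^2)/25 = 375/25 = 15, a_7 = floor((43 + 39)/15) = 5.
  m_8 = 15*5 - 39 = 36, d_8 = (1896 - 36^2)/15 = 600/15 = 40, a_8 = floor((43 + 36)/40) = 1.
  m_9 = 40*1 - 36 = 4, d_9 = (1896 - 4^2)/40 = 1880/40 = 47, a_9 = floor((43 + 4)/47) = 1.
  m_10 = 47*1 - 4 = 43, d_10 = (1896 - 43^2)/47 = 47/47 = 1, a_10 = floor((43 + 43)/1) = 86.
  m_11 = 1*86 - 43 = 43, d_11 = (1896 - 43^2)/1 = 47/1 = 47: (m_11, d_11) = (m_1, d_1) = (43, 47), so from here the quotients repeat a_1, ..., a_10; the period length is 10.
So sqrt(1896) = [43; (1, 1, 5, 3, 3, 3, 5, 1, 1, 86)] with period length k = 10.
k is even, so the fundamental solution of x^2 - 1896y^2 = 1 is (p_{k-1}, q_{k-1}) = (p_9, q_9); compute convergents through index 9.
Convergents (p_i = a_i*p_{i-1} + p_{i-2}, q_i = a_i*q_{i-1} + q_{i-2} with p_{-2}=0, p_{-1}=1, q_{-2}=1, q_{-1}=0):
  i=0: a_0=43, p_0 = 43*1 + 0 = 43, q_0 = 43*0 + 1 = 1.
  i=1: a_1=1, p_1 = 1*43 + 1 = 44, q_1 = 1*1 + 0 = 1.
  i=2: a_2=1, p_2 = 1*44 + 43 = 87, q_2 = 1*1 + 1 = 2.
  i=3: a_3=5, p_3 = 5*87 + 44 = 479, q_3 = 5*2 + 1 = 11.
  i=4: a_4=3, p_4 = 3*479 + 87 = 1524, q_4 = 3*11 + 2 = 35.
  i=5: a_5=3, p_5 = 3*1524 + 479 = 5051, q_5 = 3*35 + 11 = 116.
  i=6: a_6=3, p_6 = 3*5051 + 1524 = 16677, q_6 = 3*116 + 35 = 383.
  i=7: a_7=5, p_7 = 5*16677 + 5051 = 88436, q_7 = 5*383 + 116 = 2031.
  i=8: a_8=1, p_8 = 1*88436 + 16677 = 105113, q_8 = 1*2031 + 383 = 2414.
  i=9: a_9=1, p_9 = 1*105113 + 88436 = 193549, q_9 = 1*2414 + 2031 = 4445.
Check: 193549^2 - 1896*4445^2 = 37461215401 - 37461215400 = 1, so (x, y) = (193549, 4445) solves the equation, and by the theorem it is the least positive solution.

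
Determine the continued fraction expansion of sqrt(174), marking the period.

[13; (5, 4, 5, 26)]

Write x_i = (sqrt(174) + m_i)/d_i with (m_0, d_0) = (0, 1). a_0 = floor(sqrt(174)) = 13, since 13^2 = 169 <= 174 < 196 = 14^2.
Iterate m_{i+1} = d_i*a_i - m_i, d_{i+1} = (174 - m_{i+1}^2)/d_i, a_{i+1} = floor((a_0 + m_{i+1})/d_{i+1}):
  m_1 = 1*13 - 0 = 13, d_1 = (174 - 13^2)/1 = 5/1 = 5, a_1 = floor((13 + 13)/5) = 5.
  m_2 = 5*5 - 13 = 12, d_2 = (174 - 12^2)/5 = 30/5 = 6, a_2 = floor((13 + 12)/6) = 4.
  m_3 = 6*4 - 12 = 12, d_3 = (174 - 12^2)/6 = 30/6 = 5, a_3 = floor((13 + 12)/5) = 5.
  m_4 = 5*5 - 12 = 13, d_4 = (174 - 13^2)/5 = 5/5 = 1, a_4 = floor((13 + 13)/1) = 26.
  m_5 = 1*26 - 13 = 13, d_5 = (174 - 13^2)/1 = 5/1 = 5: (m_5, d_5) = (m_1, d_1) = (13, 5), so from here the quotients repeat a_1, ..., a_4; the period length is 4.
Hence the expansion of sqrt(174) is a_0 = 13 followed by the repeating block 5, 4, 5, 26 (period 4).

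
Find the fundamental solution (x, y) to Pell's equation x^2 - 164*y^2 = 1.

First expand sqrt(164) as a continued fraction. With x_i = (sqrt(164) + m_i)/d_i and (m_0, d_0) = (0, 1): a_0 = floor(sqrt(164)) = 12, since 12^2 = 144 <= 164 < 169 = 13^2.
Iterate m_{i+1} = d_i*a_i - m_i, d_{i+1} = (164 - m_{i+1}^2)/d_i, a_{i+1} = floor((a_0 + m_{i+1})/d_{i+1}):
  m_1 = 1*12 - 0 = 12, d_1 = (164 - 12^2)/1 = 20/1 = 20, a_1 = floor((12 + 12)/20) = 1.
  m_2 = 20*1 - 12 = 8, d_2 = (164 - 8^2)/20 = 100/20 = 5, a_2 = floor((12 + 8)/5) = 4.
  m_3 = 5*4 - 8 = 12, d_3 = (164 - 12^2)/5 = 20/5 = 4, a_3 = floor((12 + 12)/4) = 6.
  m_4 = 4*6 - 12 = 12, d_4 = (164 - 12^2)/4 = 20/4 = 5, a_4 = floor((12 + 12)/5) = 4.
  m_5 = 5*4 - 12 = 8, d_5 = (164 - 8^2)/5 = 100/5 = 20, a_5 = floor((12 + 8)/20) = 1.
  m_6 = 20*1 - 8 = 12, d_6 = (164 - 12^2)/20 = 20/20 = 1, a_6 = floor((12 + 12)/1) = 24.
  m_7 = 1*24 - 12 = 12, d_7 = (164 - 12^2)/1 = 20/1 = 20: (m_7, d_7) = (m_1, d_1) = (12, 20), so from here the quotients repeat a_1, ..., a_6; the period length is 6.
So sqrt(164) = [12; (1, 4, 6, 4, 1, 24)] with period length k = 6.
k is even, so the fundamental solution of x^2 - 164y^2 = 1 is (p_{k-1}, q_{k-1}) = (p_5, q_5); compute convergents through index 5.
Convergents (p_i = a_i*p_{i-1} + p_{i-2}, q_i = a_i*q_{i-1} + q_{i-2} with p_{-2}=0, p_{-1}=1, q_{-2}=1, q_{-1}=0):
  i=0: a_0=12, p_0 = 12*1 + 0 = 12, q_0 = 12*0 + 1 = 1.
  i=1: a_1=1, p_1 = 1*12 + 1 = 13, q_1 = 1*1 + 0 = 1.
  i=2: a_2=4, p_2 = 4*13 + 12 = 64, q_2 = 4*1 + 1 = 5.
  i=3: a_3=6, p_3 = 6*64 + 13 = 397, q_3 = 6*5 + 1 = 31.
  i=4: a_4=4, p_4 = 4*397 + 64 = 1652, q_4 = 4*31 + 5 = 129.
  i=5: a_5=1, p_5 = 1*1652 + 397 = 2049, q_5 = 1*129 + 31 = 160.
Check: 2049^2 - 164*160^2 = 4198401 - 4198400 = 1, so (x, y) = (2049, 160) solves the equation, and by the theorem it is the least positive solution.

(x, y) = (2049, 160)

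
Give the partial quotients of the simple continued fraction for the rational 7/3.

[2; 3]

Run the Euclidean algorithm on 7 and 3; the successive quotients are the partial quotients a_0, a_1, ... (each step inverts the fractional part left over by the previous one):
  7 = 2*3 + 1, so a_0 = 2.
  3 = 3*1 + 0, so a_1 = 3.
The remainder reaches 0 after 2 divisions, so the expansion has 2 partial quotients, read off in order.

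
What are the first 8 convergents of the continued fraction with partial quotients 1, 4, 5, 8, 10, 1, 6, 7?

1/1, 5/4, 26/21, 213/172, 2156/1741, 2369/1913, 16370/13219, 116959/94446

Using the convergent recurrence p_i = a_i*p_{i-1} + p_{i-2}, q_i = a_i*q_{i-1} + q_{i-2} with p_{-2}=0, p_{-1}=1, q_{-2}=1, q_{-1}=0:
  i=0: a_0=1, p_0 = 1*1 + 0 = 1, q_0 = 1*0 + 1 = 1.
  i=1: a_1=4, p_1 = 4*1 + 1 = 5, q_1 = 4*1 + 0 = 4.
  i=2: a_2=5, p_2 = 5*5 + 1 = 26, q_2 = 5*4 + 1 = 21.
  i=3: a_3=8, p_3 = 8*26 + 5 = 213, q_3 = 8*21 + 4 = 172.
  i=4: a_4=10, p_4 = 10*213 + 26 = 2156, q_4 = 10*172 + 21 = 1741.
  i=5: a_5=1, p_5 = 1*2156 + 213 = 2369, q_5 = 1*1741 + 172 = 1913.
  i=6: a_6=6, p_6 = 6*2369 + 2156 = 16370, q_6 = 6*1913 + 1741 = 13219.
  i=7: a_7=7, p_7 = 7*16370 + 2369 = 116959, q_7 = 7*13219 + 1913 = 94446.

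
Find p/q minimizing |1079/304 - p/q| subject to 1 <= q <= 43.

71/20

Expand x = 1079/304 as a continued fraction with the Euclidean algorithm:
  1079 = 3*304 + 167, so a_0 = 3.
  304 = 1*167 + 137, so a_1 = 1.
  167 = 1*137 + 30, so a_2 = 1.
  137 = 4*30 + 17, so a_3 = 4.
  30 = 1*17 + 13, so a_4 = 1.
  17 = 1*13 + 4, so a_5 = 1.
  13 = 3*4 + 1, so a_6 = 3.
  4 = 4*1 + 0, so a_7 = 4.
so x = [3; 1, 1, 4, 1, 1, 3, 4].
Convergents (p_i = a_i*p_{i-1} + p_{i-2}, q_i = a_i*q_{i-1} + q_{i-2} with p_{-2}=0, p_{-1}=1, q_{-2}=1, q_{-1}=0), until the denominator exceeds 43:
  i=0: a_0=3, p_0 = 3*1 + 0 = 3, q_0 = 3*0 + 1 = 1.
  i=1: a_1=1, p_1 = 1*3 + 1 = 4, q_1 = 1*1 + 0 = 1.
  i=2: a_2=1, p_2 = 1*4 + 3 = 7, q_2 = 1*1 + 1 = 2.
  i=3: a_3=4, p_3 = 4*7 + 4 = 32, q_3 = 4*2 + 1 = 9.
  i=4: a_4=1, p_4 = 1*32 + 7 = 39, q_4 = 1*9 + 2 = 11.
  i=5: a_5=1, p_5 = 1*39 + 32 = 71, q_5 = 1*11 + 9 = 20.
  i=6: a_6=3, p_6 = 3*71 + 39 = 252, q_6 = 3*20 + 11 = 71.
q_6 = 71 > 43, so the last convergent with denominator <= 43 is p_5/q_5 = 71/20.
The closest fraction with denominator <= 43 is either p_5/q_5 or the intermediate fraction (k*p_5 + p_4)/(k*q_5 + q_4) with the largest k >= 1 whose denominator stays <= 43; these approach x as k grows, and every other convergent or intermediate fraction in range is farther away.
Largest k: floor((43 - q_4)/q_5) = floor((43 - 11)/20) = 1.
That gives (1*71 + 39)/(1*20 + 11) = 110/31.
Compare the errors: |x - 71/20| = |1079*20 - 71*304|/(304*20) = 4/6080, and |x - 110/31| = |1079*31 - 110*304|/(304*31) = 9/9424.
Cross-multiplying, 4*9424 = 37696 < 54720 = 9*6080, so 4/6080 is smaller: the convergent 71/20 is closer to x than 110/31.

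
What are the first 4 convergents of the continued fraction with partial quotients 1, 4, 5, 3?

Using the convergent recurrence p_i = a_i*p_{i-1} + p_{i-2}, q_i = a_i*q_{i-1} + q_{i-2} with p_{-2}=0, p_{-1}=1, q_{-2}=1, q_{-1}=0:
  i=0: a_0=1, p_0 = 1*1 + 0 = 1, q_0 = 1*0 + 1 = 1.
  i=1: a_1=4, p_1 = 4*1 + 1 = 5, q_1 = 4*1 + 0 = 4.
  i=2: a_2=5, p_2 = 5*5 + 1 = 26, q_2 = 5*4 + 1 = 21.
  i=3: a_3=3, p_3 = 3*26 + 5 = 83, q_3 = 3*21 + 4 = 67.

1/1, 5/4, 26/21, 83/67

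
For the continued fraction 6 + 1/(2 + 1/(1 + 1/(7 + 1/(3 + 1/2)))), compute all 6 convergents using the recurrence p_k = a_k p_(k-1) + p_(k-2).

6/1, 13/2, 19/3, 146/23, 457/72, 1060/167

Using the convergent recurrence p_i = a_i*p_{i-1} + p_{i-2}, q_i = a_i*q_{i-1} + q_{i-2} with p_{-2}=0, p_{-1}=1, q_{-2}=1, q_{-1}=0:
  i=0: a_0=6, p_0 = 6*1 + 0 = 6, q_0 = 6*0 + 1 = 1.
  i=1: a_1=2, p_1 = 2*6 + 1 = 13, q_1 = 2*1 + 0 = 2.
  i=2: a_2=1, p_2 = 1*13 + 6 = 19, q_2 = 1*2 + 1 = 3.
  i=3: a_3=7, p_3 = 7*19 + 13 = 146, q_3 = 7*3 + 2 = 23.
  i=4: a_4=3, p_4 = 3*146 + 19 = 457, q_4 = 3*23 + 3 = 72.
  i=5: a_5=2, p_5 = 2*457 + 146 = 1060, q_5 = 2*72 + 23 = 167.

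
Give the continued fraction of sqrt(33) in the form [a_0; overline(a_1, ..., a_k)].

Write x_i = (sqrt(33) + m_i)/d_i with (m_0, d_0) = (0, 1). a_0 = floor(sqrt(33)) = 5, since 5^2 = 25 <= 33 < 36 = 6^2.
Iterate m_{i+1} = d_i*a_i - m_i, d_{i+1} = (33 - m_{i+1}^2)/d_i, a_{i+1} = floor((a_0 + m_{i+1})/d_{i+1}):
  m_1 = 1*5 - 0 = 5, d_1 = (33 - 5^2)/1 = 8/1 = 8, a_1 = floor((5 + 5)/8) = 1.
  m_2 = 8*1 - 5 = 3, d_2 = (33 - 3^2)/8 = 24/8 = 3, a_2 = floor((5 + 3)/3) = 2.
  m_3 = 3*2 - 3 = 3, d_3 = (33 - 3^2)/3 = 24/3 = 8, a_3 = floor((5 + 3)/8) = 1.
  m_4 = 8*1 - 3 = 5, d_4 = (33 - 5^2)/8 = 8/8 = 1, a_4 = floor((5 + 5)/1) = 10.
  m_5 = 1*10 - 5 = 5, d_5 = (33 - 5^2)/1 = 8/1 = 8: (m_5, d_5) = (m_1, d_1) = (5, 8), so from here the quotients repeat a_1, ..., a_4; the period length is 4.
Hence the expansion of sqrt(33) is a_0 = 5 followed by the repeating block 1, 2, 1, 10 (period 4).

[5; overline(1, 2, 1, 10)]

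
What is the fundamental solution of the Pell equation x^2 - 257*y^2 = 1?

First expand sqrt(257) as a continued fraction. With x_i = (sqrt(257) + m_i)/d_i and (m_0, d_0) = (0, 1): a_0 = floor(sqrt(257)) = 16, since 16^2 = 256 <= 257 < 289 = 17^2.
Iterate m_{i+1} = d_i*a_i - m_i, d_{i+1} = (257 - m_{i+1}^2)/d_i, a_{i+1} = floor((a_0 + m_{i+1})/d_{i+1}):
  m_1 = 1*16 - 0 = 16, d_1 = (257 - 16^2)/1 = 1/1 = 1, a_1 = floor((16 + 16)/1) = 32.
  m_2 = 1*32 - 16 = 16, d_2 = (257 - 16^2)/1 = 1/1 = 1: (m_2, d_2) = (m_1, d_1) = (16, 1), so from here the quotient a_1 repeats; the period length is 1.
So sqrt(257) = [16; (32)] with period length k = 1.
k is odd, so (p_{k-1}, q_{k-1}) only solves x^2 - 257y^2 = -1 and the fundamental solution of x^2 - 257y^2 = 1 is (p_{2k-1}, q_{2k-1}) = (p_1, q_1); compute convergents through index 1, running through the period twice.
Convergents (p_i = a_i*p_{i-1} + p_{i-2}, q_i = a_i*q_{i-1} + q_{i-2} with p_{-2}=0, p_{-1}=1, q_{-2}=1, q_{-1}=0):
  i=0: a_0=16, p_0 = 16*1 + 0 = 16, q_0 = 16*0 + 1 = 1.
  i=1: a_1=32, p_1 = 32*16 + 1 = 513, q_1 = 32*1 + 0 = 32.
Indeed p_0^2 - 257*q_0^2 = 256 - 257 = -1, not +1.
Check: 513^2 - 257*32^2 = 263169 - 263168 = 1, so (x, y) = (513, 32) solves the equation, and by the theorem it is the least positive solution.

(x, y) = (513, 32)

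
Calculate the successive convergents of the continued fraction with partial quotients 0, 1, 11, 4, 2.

Using the convergent recurrence p_i = a_i*p_{i-1} + p_{i-2}, q_i = a_i*q_{i-1} + q_{i-2} with p_{-2}=0, p_{-1}=1, q_{-2}=1, q_{-1}=0:
  i=0: a_0=0, p_0 = 0*1 + 0 = 0, q_0 = 0*0 + 1 = 1.
  i=1: a_1=1, p_1 = 1*0 + 1 = 1, q_1 = 1*1 + 0 = 1.
  i=2: a_2=11, p_2 = 11*1 + 0 = 11, q_2 = 11*1 + 1 = 12.
  i=3: a_3=4, p_3 = 4*11 + 1 = 45, q_3 = 4*12 + 1 = 49.
  i=4: a_4=2, p_4 = 2*45 + 11 = 101, q_4 = 2*49 + 12 = 110.

0/1, 1/1, 11/12, 45/49, 101/110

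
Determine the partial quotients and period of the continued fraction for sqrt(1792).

[42; (3, 84)]

Write x_i = (sqrt(1792) + m_i)/d_i with (m_0, d_0) = (0, 1). a_0 = floor(sqrt(1792)) = 42, since 42^2 = 1764 <= 1792 < 1849 = 43^2.
Iterate m_{i+1} = d_i*a_i - m_i, d_{i+1} = (1792 - m_{i+1}^2)/d_i, a_{i+1} = floor((a_0 + m_{i+1})/d_{i+1}):
  m_1 = 1*42 - 0 = 42, d_1 = (1792 - 42^2)/1 = 28/1 = 28, a_1 = floor((42 + 42)/28) = 3.
  m_2 = 28*3 - 42 = 42, d_2 = (1792 - 42^2)/28 = 28/28 = 1, a_2 = floor((42 + 42)/1) = 84.
  m_3 = 1*84 - 42 = 42, d_3 = (1792 - 42^2)/1 = 28/1 = 28: (m_3, d_3) = (m_1, d_1) = (42, 28), so from here the quotients repeat a_1, a_2; the period length is 2.
Hence the expansion of sqrt(1792) is a_0 = 42 followed by the repeating block 3, 84 (period 2).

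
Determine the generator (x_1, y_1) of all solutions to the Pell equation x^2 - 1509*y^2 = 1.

(x, y) = (64393055, 1657656)

First expand sqrt(1509) as a continued fraction. With x_i = (sqrt(1509) + m_i)/d_i and (m_0, d_0) = (0, 1): a_0 = floor(sqrt(1509)) = 38, since 38^2 = 1444 <= 1509 < 1521 = 39^2.
Iterate m_{i+1} = d_i*a_i - m_i, d_{i+1} = (1509 - m_{i+1}^2)/d_i, a_{i+1} = floor((a_0 + m_{i+1})/d_{i+1}):
  m_1 = 1*38 - 0 = 38, d_1 = (1509 - 38^2)/1 = 65/1 = 65, a_1 = floor((38 + 38)/65) = 1.
  m_2 = 65*1 - 38 = 27, d_2 = (1509 - 27^2)/65 = 780/65 = 12, a_2 = floor((38 + 27)/12) = 5.
  m_3 = 12*5 - 27 = 33, d_3 = (1509 - 33^2)/12 = 420/12 = 35, a_3 = floor((38 + 33)/35) = 2.
  m_4 = 35*2 - 33 = 37, d_4 = (1509 - 37^2)/35 = 140/35 = 4, a_4 = floor((38 + 37)/4) = 18.
  m_5 = 4*18 - 37 = 35, d_5 = (1509 - 35^2)/4 = 284/4 = 71, a_5 = floor((38 + 35)/71) = 1.
  m_6 = 71*1 - 35 = 36, d_6 = (1509 - 36^2)/71 = 213/71 = 3, a_6 = floor((38 + 36)/3) = 24.
  m_7 = 3*24 - 36 = 36, d_7 = (1509 - 36^2)/3 = 213/3 = 71, a_7 = floor((38 + 36)/71) = 1.
  m_8 = 71*1 - 36 = 35, d_8 = (1509 - 35^2)/71 = 284/71 = 4, a_8 = floor((38 + 35)/4) = 18.
  m_9 = 4*18 - 35 = 37, d_9 = (1509 - 37^2)/4 = 140/4 = 35, a_9 = floor((38 + 37)/35) = 2.
  m_10 = 35*2 - 37 = 33, d_10 = (1509 - 33^2)/35 = 420/35 = 12, a_10 = floor((38 + 33)/12) = 5.
  m_11 = 12*5 - 33 = 27, d_11 = (1509 - 27^2)/12 = 780/12 = 65, a_11 = floor((38 + 27)/65) = 1.
  m_12 = 65*1 - 27 = 38, d_12 = (1509 - 38^2)/65 = 65/65 = 1, a_12 = floor((38 + 38)/1) = 76.
  m_13 = 1*76 - 38 = 38, d_13 = (1509 - 38^2)/1 = 65/1 = 65: (m_13, d_13) = (m_1, d_1) = (38, 65), so from here the quotients repeat a_1, ..., a_12; the period length is 12.
So sqrt(1509) = [38; (1, 5, 2, 18, 1, 24, 1, 18, 2, 5, 1, 76)] with period length k = 12.
k is even, so the fundamental solution of x^2 - 1509y^2 = 1 is (p_{k-1}, q_{k-1}) = (p_11, q_11); compute convergents through index 11.
Convergents (p_i = a_i*p_{i-1} + p_{i-2}, q_i = a_i*q_{i-1} + q_{i-2} with p_{-2}=0, p_{-1}=1, q_{-2}=1, q_{-1}=0):
  i=0: a_0=38, p_0 = 38*1 + 0 = 38, q_0 = 38*0 + 1 = 1.
  i=1: a_1=1, p_1 = 1*38 + 1 = 39, q_1 = 1*1 + 0 = 1.
  i=2: a_2=5, p_2 = 5*39 + 38 = 233, q_2 = 5*1 + 1 = 6.
  i=3: a_3=2, p_3 = 2*233 + 39 = 505, q_3 = 2*6 + 1 = 13.
  i=4: a_4=18, p_4 = 18*505 + 233 = 9323, q_4 = 18*13 + 6 = 240.
  i=5: a_5=1, p_5 = 1*9323 + 505 = 9828, q_5 = 1*240 + 13 = 253.
  i=6: a_6=24, p_6 = 24*9828 + 9323 = 245195, q_6 = 24*253 + 240 = 6312.
  i=7: a_7=1, p_7 = 1*245195 + 9828 = 255023, q_7 = 1*6312 + 253 = 6565.
  i=8: a_8=18, p_8 = 18*255023 + 245195 = 4835609, q_8 = 18*6565 + 6312 = 124482.
  i=9: a_9=2, p_9 = 2*4835609 + 255023 = 9926241, q_9 = 2*124482 + 6565 = 255529.
  i=10: a_10=5, p_10 = 5*9926241 + 4835609 = 54466814, q_10 = 5*255529 + 124482 = 1402127.
  i=11: a_11=1, p_11 = 1*54466814 + 9926241 = 64393055, q_11 = 1*1402127 + 255529 = 1657656.
Check: 64393055^2 - 1509*1657656^2 = 4146465532233025 - 4146465532233024 = 1, so (x, y) = (64393055, 1657656) solves the equation, and by the theorem it is the least positive solution.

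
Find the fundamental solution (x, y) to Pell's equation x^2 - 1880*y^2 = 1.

(x, y) = (1691, 39)

First expand sqrt(1880) as a continued fraction. With x_i = (sqrt(1880) + m_i)/d_i and (m_0, d_0) = (0, 1): a_0 = floor(sqrt(1880)) = 43, since 43^2 = 1849 <= 1880 < 1936 = 44^2.
Iterate m_{i+1} = d_i*a_i - m_i, d_{i+1} = (1880 - m_{i+1}^2)/d_i, a_{i+1} = floor((a_0 + m_{i+1})/d_{i+1}):
  m_1 = 1*43 - 0 = 43, d_1 = (1880 - 43^2)/1 = 31/1 = 31, a_1 = floor((43 + 43)/31) = 2.
  m_2 = 31*2 - 43 = 19, d_2 = (1880 - 19^2)/31 = 1519/31 = 49, a_2 = floor((43 + 19)/49) = 1.
  m_3 = 49*1 - 19 = 30, d_3 = (1880 - 30^2)/49 = 980/49 = 20, a_3 = floor((43 + 30)/20) = 3.
  m_4 = 20*3 - 30 = 30, d_4 = (1880 - 30^2)/20 = 980/20 = 49, a_4 = floor((43 + 30)/49) = 1.
  m_5 = 49*1 - 30 = 19, d_5 = (1880 - 19^2)/49 = 1519/49 = 31, a_5 = floor((43 + 19)/31) = 2.
  m_6 = 31*2 - 19 = 43, d_6 = (1880 - 43^2)/31 = 31/31 = 1, a_6 = floor((43 + 43)/1) = 86.
  m_7 = 1*86 - 43 = 43, d_7 = (1880 - 43^2)/1 = 31/1 = 31: (m_7, d_7) = (m_1, d_1) = (43, 31), so from here the quotients repeat a_1, ..., a_6; the period length is 6.
So sqrt(1880) = [43; (2, 1, 3, 1, 2, 86)] with period length k = 6.
k is even, so the fundamental solution of x^2 - 1880y^2 = 1 is (p_{k-1}, q_{k-1}) = (p_5, q_5); compute convergents through index 5.
Convergents (p_i = a_i*p_{i-1} + p_{i-2}, q_i = a_i*q_{i-1} + q_{i-2} with p_{-2}=0, p_{-1}=1, q_{-2}=1, q_{-1}=0):
  i=0: a_0=43, p_0 = 43*1 + 0 = 43, q_0 = 43*0 + 1 = 1.
  i=1: a_1=2, p_1 = 2*43 + 1 = 87, q_1 = 2*1 + 0 = 2.
  i=2: a_2=1, p_2 = 1*87 + 43 = 130, q_2 = 1*2 + 1 = 3.
  i=3: a_3=3, p_3 = 3*130 + 87 = 477, q_3 = 3*3 + 2 = 11.
  i=4: a_4=1, p_4 = 1*477 + 130 = 607, q_4 = 1*11 + 3 = 14.
  i=5: a_5=2, p_5 = 2*607 + 477 = 1691, q_5 = 2*14 + 11 = 39.
Check: 1691^2 - 1880*39^2 = 2859481 - 2859480 = 1, so (x, y) = (1691, 39) solves the equation, and by the theorem it is the least positive solution.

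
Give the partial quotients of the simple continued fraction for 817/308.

[2; 1, 1, 1, 7, 4, 3]

Run the Euclidean algorithm on 817 and 308; the successive quotients are the partial quotients a_0, a_1, ... (each step inverts the fractional part left over by the previous one):
  817 = 2*308 + 201, so a_0 = 2.
  308 = 1*201 + 107, so a_1 = 1.
  201 = 1*107 + 94, so a_2 = 1.
  107 = 1*94 + 13, so a_3 = 1.
  94 = 7*13 + 3, so a_4 = 7.
  13 = 4*3 + 1, so a_5 = 4.
  3 = 3*1 + 0, so a_6 = 3.
The remainder reaches 0 after 7 divisions, so the expansion has 7 partial quotients, read off in order.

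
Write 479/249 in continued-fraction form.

Run the Euclidean algorithm on 479 and 249; the successive quotients are the partial quotients a_0, a_1, ... (each step inverts the fractional part left over by the previous one):
  479 = 1*249 + 230, so a_0 = 1.
  249 = 1*230 + 19, so a_1 = 1.
  230 = 12*19 + 2, so a_2 = 12.
  19 = 9*2 + 1, so a_3 = 9.
  2 = 2*1 + 0, so a_4 = 2.
The remainder reaches 0 after 5 divisions, so the expansion has 5 partial quotients, read off in order.

[1; 1, 12, 9, 2]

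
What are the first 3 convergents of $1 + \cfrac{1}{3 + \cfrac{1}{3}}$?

1/1, 4/3, 13/10

Using the convergent recurrence p_i = a_i*p_{i-1} + p_{i-2}, q_i = a_i*q_{i-1} + q_{i-2} with p_{-2}=0, p_{-1}=1, q_{-2}=1, q_{-1}=0:
  i=0: a_0=1, p_0 = 1*1 + 0 = 1, q_0 = 1*0 + 1 = 1.
  i=1: a_1=3, p_1 = 3*1 + 1 = 4, q_1 = 3*1 + 0 = 3.
  i=2: a_2=3, p_2 = 3*4 + 1 = 13, q_2 = 3*3 + 1 = 10.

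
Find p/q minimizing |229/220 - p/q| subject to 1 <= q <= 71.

51/49

Expand x = 229/220 as a continued fraction with the Euclidean algorithm:
  229 = 1*220 + 9, so a_0 = 1.
  220 = 24*9 + 4, so a_1 = 24.
  9 = 2*4 + 1, so a_2 = 2.
  4 = 4*1 + 0, so a_3 = 4.
so x = [1; 24, 2, 4].
Convergents (p_i = a_i*p_{i-1} + p_{i-2}, q_i = a_i*q_{i-1} + q_{i-2} with p_{-2}=0, p_{-1}=1, q_{-2}=1, q_{-1}=0), until the denominator exceeds 71:
  i=0: a_0=1, p_0 = 1*1 + 0 = 1, q_0 = 1*0 + 1 = 1.
  i=1: a_1=24, p_1 = 24*1 + 1 = 25, q_1 = 24*1 + 0 = 24.
  i=2: a_2=2, p_2 = 2*25 + 1 = 51, q_2 = 2*24 + 1 = 49.
  i=3: a_3=4, p_3 = 4*51 + 25 = 229, q_3 = 4*49 + 24 = 220.
q_3 = 220 > 71, so the last convergent with denominator <= 71 is p_2/q_2 = 51/49.
The closest fraction with denominator <= 71 is either p_2/q_2 or the intermediate fraction (k*p_2 + p_1)/(k*q_2 + q_1) with the largest k >= 1 whose denominator stays <= 71; these approach x as k grows, and every other convergent or intermediate fraction in range is farther away.
Largest k: floor((71 - q_1)/q_2) = floor((71 - 24)/49) = 0.
Since k = 0, no intermediate fraction beyond p_2/q_2 has denominator <= 71, so the convergent 51/49 is the closest (its error is |229*49 - 51*220|/(220*49) = 1/10780).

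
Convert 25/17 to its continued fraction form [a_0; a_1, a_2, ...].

Run the Euclidean algorithm on 25 and 17; the successive quotients are the partial quotients a_0, a_1, ... (each step inverts the fractional part left over by the previous one):
  25 = 1*17 + 8, so a_0 = 1.
  17 = 2*8 + 1, so a_1 = 2.
  8 = 8*1 + 0, so a_2 = 8.
The remainder reaches 0 after 3 divisions, so the expansion has 3 partial quotients, read off in order.

[1; 2, 8]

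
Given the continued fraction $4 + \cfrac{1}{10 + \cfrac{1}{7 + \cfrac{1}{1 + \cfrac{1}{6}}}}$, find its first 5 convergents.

4/1, 41/10, 291/71, 332/81, 2283/557

Using the convergent recurrence p_i = a_i*p_{i-1} + p_{i-2}, q_i = a_i*q_{i-1} + q_{i-2} with p_{-2}=0, p_{-1}=1, q_{-2}=1, q_{-1}=0:
  i=0: a_0=4, p_0 = 4*1 + 0 = 4, q_0 = 4*0 + 1 = 1.
  i=1: a_1=10, p_1 = 10*4 + 1 = 41, q_1 = 10*1 + 0 = 10.
  i=2: a_2=7, p_2 = 7*41 + 4 = 291, q_2 = 7*10 + 1 = 71.
  i=3: a_3=1, p_3 = 1*291 + 41 = 332, q_3 = 1*71 + 10 = 81.
  i=4: a_4=6, p_4 = 6*332 + 291 = 2283, q_4 = 6*81 + 71 = 557.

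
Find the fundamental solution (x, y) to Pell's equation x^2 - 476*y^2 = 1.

First expand sqrt(476) as a continued fraction. With x_i = (sqrt(476) + m_i)/d_i and (m_0, d_0) = (0, 1): a_0 = floor(sqrt(476)) = 21, since 21^2 = 441 <= 476 < 484 = 22^2.
Iterate m_{i+1} = d_i*a_i - m_i, d_{i+1} = (476 - m_{i+1}^2)/d_i, a_{i+1} = floor((a_0 + m_{i+1})/d_{i+1}):
  m_1 = 1*21 - 0 = 21, d_1 = (476 - 21^2)/1 = 35/1 = 35, a_1 = floor((21 + 21)/35) = 1.
  m_2 = 35*1 - 21 = 14, d_2 = (476 - 14^2)/35 = 280/35 = 8, a_2 = floor((21 + 14)/8) = 4.
  m_3 = 8*4 - 14 = 18, d_3 = (476 - 18^2)/8 = 152/8 = 19, a_3 = floor((21 + 18)/19) = 2.
  m_4 = 19*2 - 18 = 20, d_4 = (476 - 20^2)/19 = 76/19 = 4, a_4 = floor((21 + 20)/4) = 10.
  m_5 = 4*10 - 20 = 20, d_5 = (476 - 20^2)/4 = 76/4 = 19, a_5 = floor((21 + 20)/19) = 2.
  m_6 = 19*2 - 20 = 18, d_6 = (476 - 18^2)/19 = 152/19 = 8, a_6 = floor((21 + 18)/8) = 4.
  m_7 = 8*4 - 18 = 14, d_7 = (476 - 14^2)/8 = 280/8 = 35, a_7 = floor((21 + 14)/35) = 1.
  m_8 = 35*1 - 14 = 21, d_8 = (476 - 21^2)/35 = 35/35 = 1, a_8 = floor((21 + 21)/1) = 42.
  m_9 = 1*42 - 21 = 21, d_9 = (476 - 21^2)/1 = 35/1 = 35: (m_9, d_9) = (m_1, d_1) = (21, 35), so from here the quotients repeat a_1, ..., a_8; the period length is 8.
So sqrt(476) = [21; (1, 4, 2, 10, 2, 4, 1, 42)] with period length k = 8.
k is even, so the fundamental solution of x^2 - 476y^2 = 1 is (p_{k-1}, q_{k-1}) = (p_7, q_7); compute convergents through index 7.
Convergents (p_i = a_i*p_{i-1} + p_{i-2}, q_i = a_i*q_{i-1} + q_{i-2} with p_{-2}=0, p_{-1}=1, q_{-2}=1, q_{-1}=0):
  i=0: a_0=21, p_0 = 21*1 + 0 = 21, q_0 = 21*0 + 1 = 1.
  i=1: a_1=1, p_1 = 1*21 + 1 = 22, q_1 = 1*1 + 0 = 1.
  i=2: a_2=4, p_2 = 4*22 + 21 = 109, q_2 = 4*1 + 1 = 5.
  i=3: a_3=2, p_3 = 2*109 + 22 = 240, q_3 = 2*5 + 1 = 11.
  i=4: a_4=10, p_4 = 10*240 + 109 = 2509, q_4 = 10*11 + 5 = 115.
  i=5: a_5=2, p_5 = 2*2509 + 240 = 5258, q_5 = 2*115 + 11 = 241.
  i=6: a_6=4, p_6 = 4*5258 + 2509 = 23541, q_6 = 4*241 + 115 = 1079.
  i=7: a_7=1, p_7 = 1*23541 + 5258 = 28799, q_7 = 1*1079 + 241 = 1320.
Check: 28799^2 - 476*1320^2 = 829382401 - 829382400 = 1, so (x, y) = (28799, 1320) solves the equation, and by the theorem it is the least positive solution.

(x, y) = (28799, 1320)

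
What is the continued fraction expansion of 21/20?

Run the Euclidean algorithm on 21 and 20; the successive quotients are the partial quotients a_0, a_1, ... (each step inverts the fractional part left over by the previous one):
  21 = 1*20 + 1, so a_0 = 1.
  20 = 20*1 + 0, so a_1 = 20.
The remainder reaches 0 after 2 divisions, so the expansion has 2 partial quotients, read off in order.

[1; 20]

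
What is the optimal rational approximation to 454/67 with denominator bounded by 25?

61/9

Expand x = 454/67 as a continued fraction with the Euclidean algorithm:
  454 = 6*67 + 52, so a_0 = 6.
  67 = 1*52 + 15, so a_1 = 1.
  52 = 3*15 + 7, so a_2 = 3.
  15 = 2*7 + 1, so a_3 = 2.
  7 = 7*1 + 0, so a_4 = 7.
so x = [6; 1, 3, 2, 7].
Convergents (p_i = a_i*p_{i-1} + p_{i-2}, q_i = a_i*q_{i-1} + q_{i-2} with p_{-2}=0, p_{-1}=1, q_{-2}=1, q_{-1}=0), until the denominator exceeds 25:
  i=0: a_0=6, p_0 = 6*1 + 0 = 6, q_0 = 6*0 + 1 = 1.
  i=1: a_1=1, p_1 = 1*6 + 1 = 7, q_1 = 1*1 + 0 = 1.
  i=2: a_2=3, p_2 = 3*7 + 6 = 27, q_2 = 3*1 + 1 = 4.
  i=3: a_3=2, p_3 = 2*27 + 7 = 61, q_3 = 2*4 + 1 = 9.
  i=4: a_4=7, p_4 = 7*61 + 27 = 454, q_4 = 7*9 + 4 = 67.
q_4 = 67 > 25, so the last convergent with denominator <= 25 is p_3/q_3 = 61/9.
The closest fraction with denominator <= 25 is either p_3/q_3 or the intermediate fraction (k*p_3 + p_2)/(k*q_3 + q_2) with the largest k >= 1 whose denominator stays <= 25; these approach x as k grows, and every other convergent or intermediate fraction in range is farther away.
Largest k: floor((25 - q_2)/q_3) = floor((25 - 4)/9) = 2.
That gives (2*61 + 27)/(2*9 + 4) = 149/22.
Compare the errors: |x - 61/9| = |454*9 - 61*67|/(67*9) = 1/603, and |x - 149/22| = |454*22 - 149*67|/(67*22) = 5/1474.
Cross-multiplying, 1*1474 = 1474 < 3015 = 5*603, so 1/603 is smaller: the convergent 61/9 is closer to x than 149/22.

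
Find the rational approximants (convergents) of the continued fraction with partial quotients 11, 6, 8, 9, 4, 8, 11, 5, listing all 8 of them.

11/1, 67/6, 547/49, 4990/447, 20507/1837, 169046/15143, 1880013/168410, 9569111/857193

Using the convergent recurrence p_i = a_i*p_{i-1} + p_{i-2}, q_i = a_i*q_{i-1} + q_{i-2} with p_{-2}=0, p_{-1}=1, q_{-2}=1, q_{-1}=0:
  i=0: a_0=11, p_0 = 11*1 + 0 = 11, q_0 = 11*0 + 1 = 1.
  i=1: a_1=6, p_1 = 6*11 + 1 = 67, q_1 = 6*1 + 0 = 6.
  i=2: a_2=8, p_2 = 8*67 + 11 = 547, q_2 = 8*6 + 1 = 49.
  i=3: a_3=9, p_3 = 9*547 + 67 = 4990, q_3 = 9*49 + 6 = 447.
  i=4: a_4=4, p_4 = 4*4990 + 547 = 20507, q_4 = 4*447 + 49 = 1837.
  i=5: a_5=8, p_5 = 8*20507 + 4990 = 169046, q_5 = 8*1837 + 447 = 15143.
  i=6: a_6=11, p_6 = 11*169046 + 20507 = 1880013, q_6 = 11*15143 + 1837 = 168410.
  i=7: a_7=5, p_7 = 5*1880013 + 169046 = 9569111, q_7 = 5*168410 + 15143 = 857193.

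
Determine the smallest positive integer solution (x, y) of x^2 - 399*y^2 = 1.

First expand sqrt(399) as a continued fraction. With x_i = (sqrt(399) + m_i)/d_i and (m_0, d_0) = (0, 1): a_0 = floor(sqrt(399)) = 19, since 19^2 = 361 <= 399 < 400 = 20^2.
Iterate m_{i+1} = d_i*a_i - m_i, d_{i+1} = (399 - m_{i+1}^2)/d_i, a_{i+1} = floor((a_0 + m_{i+1})/d_{i+1}):
  m_1 = 1*19 - 0 = 19, d_1 = (399 - 19^2)/1 = 38/1 = 38, a_1 = floor((19 + 19)/38) = 1.
  m_2 = 38*1 - 19 = 19, d_2 = (399 - 19^2)/38 = 38/38 = 1, a_2 = floor((19 + 19)/1) = 38.
  m_3 = 1*38 - 19 = 19, d_3 = (399 - 19^2)/1 = 38/1 = 38: (m_3, d_3) = (m_1, d_1) = (19, 38), so from here the quotients repeat a_1, a_2; the period length is 2.
So sqrt(399) = [19; (1, 38)] with period length k = 2.
k is even, so the fundamental solution of x^2 - 399y^2 = 1 is (p_{k-1}, q_{k-1}) = (p_1, q_1); compute convergents through index 1.
Convergents (p_i = a_i*p_{i-1} + p_{i-2}, q_i = a_i*q_{i-1} + q_{i-2} with p_{-2}=0, p_{-1}=1, q_{-2}=1, q_{-1}=0):
  i=0: a_0=19, p_0 = 19*1 + 0 = 19, q_0 = 19*0 + 1 = 1.
  i=1: a_1=1, p_1 = 1*19 + 1 = 20, q_1 = 1*1 + 0 = 1.
Check: 20^2 - 399*1^2 = 400 - 399 = 1, so (x, y) = (20, 1) solves the equation, and by the theorem it is the least positive solution.

(x, y) = (20, 1)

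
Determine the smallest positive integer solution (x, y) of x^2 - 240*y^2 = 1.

First expand sqrt(240) as a continued fraction. With x_i = (sqrt(240) + m_i)/d_i and (m_0, d_0) = (0, 1): a_0 = floor(sqrt(240)) = 15, since 15^2 = 225 <= 240 < 256 = 16^2.
Iterate m_{i+1} = d_i*a_i - m_i, d_{i+1} = (240 - m_{i+1}^2)/d_i, a_{i+1} = floor((a_0 + m_{i+1})/d_{i+1}):
  m_1 = 1*15 - 0 = 15, d_1 = (240 - 15^2)/1 = 15/1 = 15, a_1 = floor((15 + 15)/15) = 2.
  m_2 = 15*2 - 15 = 15, d_2 = (240 - 15^2)/15 = 15/15 = 1, a_2 = floor((15 + 15)/1) = 30.
  m_3 = 1*30 - 15 = 15, d_3 = (240 - 15^2)/1 = 15/1 = 15: (m_3, d_3) = (m_1, d_1) = (15, 15), so from here the quotients repeat a_1, a_2; the period length is 2.
So sqrt(240) = [15; (2, 30)] with period length k = 2.
k is even, so the fundamental solution of x^2 - 240y^2 = 1 is (p_{k-1}, q_{k-1}) = (p_1, q_1); compute convergents through index 1.
Convergents (p_i = a_i*p_{i-1} + p_{i-2}, q_i = a_i*q_{i-1} + q_{i-2} with p_{-2}=0, p_{-1}=1, q_{-2}=1, q_{-1}=0):
  i=0: a_0=15, p_0 = 15*1 + 0 = 15, q_0 = 15*0 + 1 = 1.
  i=1: a_1=2, p_1 = 2*15 + 1 = 31, q_1 = 2*1 + 0 = 2.
Check: 31^2 - 240*2^2 = 961 - 960 = 1, so (x, y) = (31, 2) solves the equation, and by the theorem it is the least positive solution.

(x, y) = (31, 2)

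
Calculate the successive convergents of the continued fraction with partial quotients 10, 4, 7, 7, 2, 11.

Using the convergent recurrence p_i = a_i*p_{i-1} + p_{i-2}, q_i = a_i*q_{i-1} + q_{i-2} with p_{-2}=0, p_{-1}=1, q_{-2}=1, q_{-1}=0:
  i=0: a_0=10, p_0 = 10*1 + 0 = 10, q_0 = 10*0 + 1 = 1.
  i=1: a_1=4, p_1 = 4*10 + 1 = 41, q_1 = 4*1 + 0 = 4.
  i=2: a_2=7, p_2 = 7*41 + 10 = 297, q_2 = 7*4 + 1 = 29.
  i=3: a_3=7, p_3 = 7*297 + 41 = 2120, q_3 = 7*29 + 4 = 207.
  i=4: a_4=2, p_4 = 2*2120 + 297 = 4537, q_4 = 2*207 + 29 = 443.
  i=5: a_5=11, p_5 = 11*4537 + 2120 = 52027, q_5 = 11*443 + 207 = 5080.

10/1, 41/4, 297/29, 2120/207, 4537/443, 52027/5080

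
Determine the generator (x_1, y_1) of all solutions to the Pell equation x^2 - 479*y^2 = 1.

(x, y) = (2989440, 136591)

First expand sqrt(479) as a continued fraction. With x_i = (sqrt(479) + m_i)/d_i and (m_0, d_0) = (0, 1): a_0 = floor(sqrt(479)) = 21, since 21^2 = 441 <= 479 < 484 = 22^2.
Iterate m_{i+1} = d_i*a_i - m_i, d_{i+1} = (479 - m_{i+1}^2)/d_i, a_{i+1} = floor((a_0 + m_{i+1})/d_{i+1}):
  m_1 = 1*21 - 0 = 21, d_1 = (479 - 21^2)/1 = 38/1 = 38, a_1 = floor((21 + 21)/38) = 1.
  m_2 = 38*1 - 21 = 17, d_2 = (479 - 17^2)/38 = 190/38 = 5, a_2 = floor((21 + 17)/5) = 7.
  m_3 = 5*7 - 17 = 18, d_3 = (479 - 18^2)/5 = 155/5 = 31, a_3 = floor((21 + 18)/31) = 1.
  m_4 = 31*1 - 18 = 13, d_4 = (479 - 13^2)/31 = 310/31 = 10, a_4 = floor((21 + 13)/10) = 3.
  m_5 = 10*3 - 13 = 17, d_5 = (479 - 17^2)/10 = 190/10 = 19, a_5 = floor((21 + 17)/19) = 2.
  m_6 = 19*2 - 17 = 21, d_6 = (479 - 21^2)/19 = 38/19 = 2, a_6 = floor((21 + 21)/2) = 21.
  m_7 = 2*21 - 21 = 21, d_7 = (479 - 21^2)/2 = 38/2 = 19, a_7 = floor((21 + 21)/19) = 2.
  m_8 = 19*2 - 21 = 17, d_8 = (479 - 17^2)/19 = 190/19 = 10, a_8 = floor((21 + 17)/10) = 3.
  m_9 = 10*3 - 17 = 13, d_9 = (479 - 13^2)/10 = 310/10 = 31, a_9 = floor((21 + 13)/31) = 1.
  m_10 = 31*1 - 13 = 18, d_10 = (479 - 18^2)/31 = 155/31 = 5, a_10 = floor((21 + 18)/5) = 7.
  m_11 = 5*7 - 18 = 17, d_11 = (479 - 17^2)/5 = 190/5 = 38, a_11 = floor((21 + 17)/38) = 1.
  m_12 = 38*1 - 17 = 21, d_12 = (479 - 21^2)/38 = 38/38 = 1, a_12 = floor((21 + 21)/1) = 42.
  m_13 = 1*42 - 21 = 21, d_13 = (479 - 21^2)/1 = 38/1 = 38: (m_13, d_13) = (m_1, d_1) = (21, 38), so from here the quotients repeat a_1, ..., a_12; the period length is 12.
So sqrt(479) = [21; (1, 7, 1, 3, 2, 21, 2, 3, 1, 7, 1, 42)] with period length k = 12.
k is even, so the fundamental solution of x^2 - 479y^2 = 1 is (p_{k-1}, q_{k-1}) = (p_11, q_11); compute convergents through index 11.
Convergents (p_i = a_i*p_{i-1} + p_{i-2}, q_i = a_i*q_{i-1} + q_{i-2} with p_{-2}=0, p_{-1}=1, q_{-2}=1, q_{-1}=0):
  i=0: a_0=21, p_0 = 21*1 + 0 = 21, q_0 = 21*0 + 1 = 1.
  i=1: a_1=1, p_1 = 1*21 + 1 = 22, q_1 = 1*1 + 0 = 1.
  i=2: a_2=7, p_2 = 7*22 + 21 = 175, q_2 = 7*1 + 1 = 8.
  i=3: a_3=1, p_3 = 1*175 + 22 = 197, q_3 = 1*8 + 1 = 9.
  i=4: a_4=3, p_4 = 3*197 + 175 = 766, q_4 = 3*9 + 8 = 35.
  i=5: a_5=2, p_5 = 2*766 + 197 = 1729, q_5 = 2*35 + 9 = 79.
  i=6: a_6=21, p_6 = 21*1729 + 766 = 37075, q_6 = 21*79 + 35 = 1694.
  i=7: a_7=2, p_7 = 2*37075 + 1729 = 75879, q_7 = 2*1694 + 79 = 3467.
  i=8: a_8=3, p_8 = 3*75879 + 37075 = 264712, q_8 = 3*3467 + 1694 = 12095.
  i=9: a_9=1, p_9 = 1*264712 + 75879 = 340591, q_9 = 1*12095 + 3467 = 15562.
  i=10: a_10=7, p_10 = 7*340591 + 264712 = 2648849, q_10 = 7*15562 + 12095 = 121029.
  i=11: a_11=1, p_11 = 1*2648849 + 340591 = 2989440, q_11 = 1*121029 + 15562 = 136591.
Check: 2989440^2 - 479*136591^2 = 8936751513600 - 8936751513599 = 1, so (x, y) = (2989440, 136591) solves the equation, and by the theorem it is the least positive solution.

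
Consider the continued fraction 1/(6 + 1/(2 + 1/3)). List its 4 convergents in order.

0/1, 1/6, 2/13, 7/45

Using the convergent recurrence p_i = a_i*p_{i-1} + p_{i-2}, q_i = a_i*q_{i-1} + q_{i-2} with p_{-2}=0, p_{-1}=1, q_{-2}=1, q_{-1}=0:
  i=0: a_0=0, p_0 = 0*1 + 0 = 0, q_0 = 0*0 + 1 = 1.
  i=1: a_1=6, p_1 = 6*0 + 1 = 1, q_1 = 6*1 + 0 = 6.
  i=2: a_2=2, p_2 = 2*1 + 0 = 2, q_2 = 2*6 + 1 = 13.
  i=3: a_3=3, p_3 = 3*2 + 1 = 7, q_3 = 3*13 + 6 = 45.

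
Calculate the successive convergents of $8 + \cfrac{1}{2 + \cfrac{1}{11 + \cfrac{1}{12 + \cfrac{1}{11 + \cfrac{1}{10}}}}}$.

Using the convergent recurrence p_i = a_i*p_{i-1} + p_{i-2}, q_i = a_i*q_{i-1} + q_{i-2} with p_{-2}=0, p_{-1}=1, q_{-2}=1, q_{-1}=0:
  i=0: a_0=8, p_0 = 8*1 + 0 = 8, q_0 = 8*0 + 1 = 1.
  i=1: a_1=2, p_1 = 2*8 + 1 = 17, q_1 = 2*1 + 0 = 2.
  i=2: a_2=11, p_2 = 11*17 + 8 = 195, q_2 = 11*2 + 1 = 23.
  i=3: a_3=12, p_3 = 12*195 + 17 = 2357, q_3 = 12*23 + 2 = 278.
  i=4: a_4=11, p_4 = 11*2357 + 195 = 26122, q_4 = 11*278 + 23 = 3081.
  i=5: a_5=10, p_5 = 10*26122 + 2357 = 263577, q_5 = 10*3081 + 278 = 31088.

8/1, 17/2, 195/23, 2357/278, 26122/3081, 263577/31088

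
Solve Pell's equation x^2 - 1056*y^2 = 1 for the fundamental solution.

First expand sqrt(1056) as a continued fraction. With x_i = (sqrt(1056) + m_i)/d_i and (m_0, d_0) = (0, 1): a_0 = floor(sqrt(1056)) = 32, since 32^2 = 1024 <= 1056 < 1089 = 33^2.
Iterate m_{i+1} = d_i*a_i - m_i, d_{i+1} = (1056 - m_{i+1}^2)/d_i, a_{i+1} = floor((a_0 + m_{i+1})/d_{i+1}):
  m_1 = 1*32 - 0 = 32, d_1 = (1056 - 32^2)/1 = 32/1 = 32, a_1 = floor((32 + 32)/32) = 2.
  m_2 = 32*2 - 32 = 32, d_2 = (1056 - 32^2)/32 = 32/32 = 1, a_2 = floor((32 + 32)/1) = 64.
  m_3 = 1*64 - 32 = 32, d_3 = (1056 - 32^2)/1 = 32/1 = 32: (m_3, d_3) = (m_1, d_1) = (32, 32), so from here the quotients repeat a_1, a_2; the period length is 2.
So sqrt(1056) = [32; (2, 64)] with period length k = 2.
k is even, so the fundamental solution of x^2 - 1056y^2 = 1 is (p_{k-1}, q_{k-1}) = (p_1, q_1); compute convergents through index 1.
Convergents (p_i = a_i*p_{i-1} + p_{i-2}, q_i = a_i*q_{i-1} + q_{i-2} with p_{-2}=0, p_{-1}=1, q_{-2}=1, q_{-1}=0):
  i=0: a_0=32, p_0 = 32*1 + 0 = 32, q_0 = 32*0 + 1 = 1.
  i=1: a_1=2, p_1 = 2*32 + 1 = 65, q_1 = 2*1 + 0 = 2.
Check: 65^2 - 1056*2^2 = 4225 - 4224 = 1, so (x, y) = (65, 2) solves the equation, and by the theorem it is the least positive solution.

(x, y) = (65, 2)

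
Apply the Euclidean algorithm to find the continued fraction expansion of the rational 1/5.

[0; 5]

Run the Euclidean algorithm on 1 and 5; the successive quotients are the partial quotients a_0, a_1, ... (each step inverts the fractional part left over by the previous one):
  1 = 0*5 + 1, so a_0 = 0.
  5 = 5*1 + 0, so a_1 = 5.
The remainder reaches 0 after 2 divisions, so the expansion has 2 partial quotients, read off in order.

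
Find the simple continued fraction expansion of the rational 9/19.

Run the Euclidean algorithm on 9 and 19; the successive quotients are the partial quotients a_0, a_1, ... (each step inverts the fractional part left over by the previous one):
  9 = 0*19 + 9, so a_0 = 0.
  19 = 2*9 + 1, so a_1 = 2.
  9 = 9*1 + 0, so a_2 = 9.
The remainder reaches 0 after 3 divisions, so the expansion has 3 partial quotients, read off in order.

[0; 2, 9]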